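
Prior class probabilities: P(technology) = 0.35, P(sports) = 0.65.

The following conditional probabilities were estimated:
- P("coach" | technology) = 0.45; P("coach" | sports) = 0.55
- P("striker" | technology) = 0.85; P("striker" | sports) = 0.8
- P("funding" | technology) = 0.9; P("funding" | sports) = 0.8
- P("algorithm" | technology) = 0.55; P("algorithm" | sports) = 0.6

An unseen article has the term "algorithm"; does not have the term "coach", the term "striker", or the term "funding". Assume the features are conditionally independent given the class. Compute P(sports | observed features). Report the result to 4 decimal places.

technology: 0.35 × (1−0.45) × (1−0.85) × (1−0.9) × 0.55 = 0.001588125
sports: 0.65 × (1−0.55) × (1−0.8) × (1−0.8) × 0.6 = 0.00702
P(sports | x) = 0.00702 / 0.008608125 ≈ 0.8155

0.8155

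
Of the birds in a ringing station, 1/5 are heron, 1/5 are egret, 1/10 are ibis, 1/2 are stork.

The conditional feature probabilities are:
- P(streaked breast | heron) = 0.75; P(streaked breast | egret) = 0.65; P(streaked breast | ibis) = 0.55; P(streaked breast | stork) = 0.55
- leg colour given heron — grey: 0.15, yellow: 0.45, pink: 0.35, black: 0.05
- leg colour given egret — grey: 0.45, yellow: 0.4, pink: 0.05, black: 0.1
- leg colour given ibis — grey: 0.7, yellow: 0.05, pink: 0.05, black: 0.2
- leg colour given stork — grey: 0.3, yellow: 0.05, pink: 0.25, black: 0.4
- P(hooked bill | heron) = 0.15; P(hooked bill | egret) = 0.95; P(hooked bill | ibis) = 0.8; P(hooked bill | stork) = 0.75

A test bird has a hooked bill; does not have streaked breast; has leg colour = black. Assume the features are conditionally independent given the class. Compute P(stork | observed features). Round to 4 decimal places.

0.8259

heron: 0.2 × (1−0.75) × 0.05 × 0.15 = 0.000375
egret: 0.2 × (1−0.65) × 0.1 × 0.95 = 0.00665
ibis: 0.1 × (1−0.55) × 0.2 × 0.8 = 0.0072
stork: 0.5 × (1−0.55) × 0.4 × 0.75 = 0.0675
P(stork | x) = 0.0675 / 0.081725 ≈ 0.8259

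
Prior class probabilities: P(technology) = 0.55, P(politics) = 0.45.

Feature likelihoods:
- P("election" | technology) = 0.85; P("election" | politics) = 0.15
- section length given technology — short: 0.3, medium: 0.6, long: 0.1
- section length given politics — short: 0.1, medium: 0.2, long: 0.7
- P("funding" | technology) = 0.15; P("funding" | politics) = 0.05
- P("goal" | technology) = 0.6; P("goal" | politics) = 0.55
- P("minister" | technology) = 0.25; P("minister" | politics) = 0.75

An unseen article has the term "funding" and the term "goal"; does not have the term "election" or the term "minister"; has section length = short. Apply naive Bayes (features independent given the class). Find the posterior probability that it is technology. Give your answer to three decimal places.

technology: 0.55 × (1−0.85) × 0.3 × 0.15 × 0.6 × (1−0.25) = 0.001670625
politics: 0.45 × (1−0.15) × 0.1 × 0.05 × 0.55 × (1−0.75) = 0.00026296875
P(technology | x) = 0.001670625 / 0.00193359375 ≈ 0.864

0.864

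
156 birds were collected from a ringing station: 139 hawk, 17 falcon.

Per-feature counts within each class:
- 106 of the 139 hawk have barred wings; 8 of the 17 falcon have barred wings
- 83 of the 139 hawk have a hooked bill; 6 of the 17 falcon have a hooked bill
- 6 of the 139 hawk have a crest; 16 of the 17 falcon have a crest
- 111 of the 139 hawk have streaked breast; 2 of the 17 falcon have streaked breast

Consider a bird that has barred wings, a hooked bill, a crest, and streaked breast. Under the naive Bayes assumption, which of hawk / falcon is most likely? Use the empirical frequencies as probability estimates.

hawk: (139/156) × (106/139) × (83/139) × (6/139) × (111/139) ≈ 0.0139859
falcon: (17/156) × (8/17) × (6/17) × (16/17) × (2/17) ≈ 0.0020041
Highest score → hawk.

hawk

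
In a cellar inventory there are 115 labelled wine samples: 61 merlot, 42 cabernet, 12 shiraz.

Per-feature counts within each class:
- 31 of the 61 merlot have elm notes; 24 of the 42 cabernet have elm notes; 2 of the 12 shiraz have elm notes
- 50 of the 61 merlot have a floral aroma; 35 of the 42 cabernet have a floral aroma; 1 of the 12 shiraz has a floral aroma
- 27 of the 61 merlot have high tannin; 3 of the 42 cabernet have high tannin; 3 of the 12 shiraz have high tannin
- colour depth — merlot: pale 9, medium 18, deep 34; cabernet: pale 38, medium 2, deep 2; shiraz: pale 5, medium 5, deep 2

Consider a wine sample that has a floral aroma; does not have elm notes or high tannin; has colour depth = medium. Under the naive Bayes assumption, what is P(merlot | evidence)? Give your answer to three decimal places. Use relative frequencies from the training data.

0.814

merlot: (61/115) × (30/61) × (50/61) × (34/61) × (18/61) ≈ 0.0351686
cabernet: (42/115) × (18/42) × (35/42) × (39/42) × (2/42) ≈ 0.00576752
shiraz: (12/115) × (10/12) × (1/12) × (9/12) × (5/12) ≈ 0.00226449
P(merlot | x) = 0.0351686 / 0.04320061 ≈ 0.814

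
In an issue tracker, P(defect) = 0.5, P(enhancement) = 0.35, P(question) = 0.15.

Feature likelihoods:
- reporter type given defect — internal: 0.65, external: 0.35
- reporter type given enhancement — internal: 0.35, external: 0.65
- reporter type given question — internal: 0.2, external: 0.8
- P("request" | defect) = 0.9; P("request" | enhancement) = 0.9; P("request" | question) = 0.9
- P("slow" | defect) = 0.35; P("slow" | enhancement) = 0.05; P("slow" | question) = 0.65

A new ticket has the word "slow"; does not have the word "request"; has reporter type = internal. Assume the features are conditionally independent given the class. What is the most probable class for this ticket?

defect

defect: 0.5 × 0.65 × (1−0.9) × 0.35 = 0.011375
enhancement: 0.35 × 0.35 × (1−0.9) × 0.05 = 0.0006125
question: 0.15 × 0.2 × (1−0.9) × 0.65 = 0.00195
Highest score → defect.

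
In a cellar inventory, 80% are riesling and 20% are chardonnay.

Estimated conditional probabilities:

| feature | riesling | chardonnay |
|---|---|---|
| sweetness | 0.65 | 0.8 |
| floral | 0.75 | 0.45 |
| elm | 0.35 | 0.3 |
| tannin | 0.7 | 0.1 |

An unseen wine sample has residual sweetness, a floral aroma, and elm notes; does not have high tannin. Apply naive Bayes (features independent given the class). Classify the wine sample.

riesling: 0.8 × 0.65 × 0.75 × 0.35 × (1−0.7) = 0.04095
chardonnay: 0.2 × 0.8 × 0.45 × 0.3 × (1−0.1) = 0.01944
Highest score → riesling.

riesling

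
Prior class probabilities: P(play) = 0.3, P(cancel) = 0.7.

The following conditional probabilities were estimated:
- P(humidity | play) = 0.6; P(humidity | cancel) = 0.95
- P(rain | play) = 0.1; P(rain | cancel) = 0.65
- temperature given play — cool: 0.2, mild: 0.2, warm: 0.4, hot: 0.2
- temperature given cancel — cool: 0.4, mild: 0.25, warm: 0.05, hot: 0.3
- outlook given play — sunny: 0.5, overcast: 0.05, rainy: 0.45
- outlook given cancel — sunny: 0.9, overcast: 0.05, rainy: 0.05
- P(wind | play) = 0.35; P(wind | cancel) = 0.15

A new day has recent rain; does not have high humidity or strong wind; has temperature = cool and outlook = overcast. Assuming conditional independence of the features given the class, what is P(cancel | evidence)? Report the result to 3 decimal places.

0.832

play: 0.3 × (1−0.6) × 0.1 × 0.2 × 0.05 × (1−0.35) = 0.000078
cancel: 0.7 × (1−0.95) × 0.65 × 0.4 × 0.05 × (1−0.15) = 0.00038675
P(cancel | x) = 0.00038675 / 0.00046475 ≈ 0.832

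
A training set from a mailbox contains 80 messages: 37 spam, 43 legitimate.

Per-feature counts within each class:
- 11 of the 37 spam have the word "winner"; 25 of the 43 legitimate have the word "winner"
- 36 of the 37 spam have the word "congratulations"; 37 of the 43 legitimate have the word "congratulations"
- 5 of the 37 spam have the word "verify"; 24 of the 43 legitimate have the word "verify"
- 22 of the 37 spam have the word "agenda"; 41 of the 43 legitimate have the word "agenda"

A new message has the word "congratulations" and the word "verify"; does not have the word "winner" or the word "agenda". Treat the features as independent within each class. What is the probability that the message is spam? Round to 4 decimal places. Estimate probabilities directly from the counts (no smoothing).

0.7751

spam: (37/80) × (26/37) × (36/37) × (5/37) × (15/37) ≈ 0.0173238
legitimate: (43/80) × (18/43) × (37/43) × (24/43) × (2/43) ≈ 0.00502597
P(spam | x) = 0.0173238 / 0.02234977 ≈ 0.7751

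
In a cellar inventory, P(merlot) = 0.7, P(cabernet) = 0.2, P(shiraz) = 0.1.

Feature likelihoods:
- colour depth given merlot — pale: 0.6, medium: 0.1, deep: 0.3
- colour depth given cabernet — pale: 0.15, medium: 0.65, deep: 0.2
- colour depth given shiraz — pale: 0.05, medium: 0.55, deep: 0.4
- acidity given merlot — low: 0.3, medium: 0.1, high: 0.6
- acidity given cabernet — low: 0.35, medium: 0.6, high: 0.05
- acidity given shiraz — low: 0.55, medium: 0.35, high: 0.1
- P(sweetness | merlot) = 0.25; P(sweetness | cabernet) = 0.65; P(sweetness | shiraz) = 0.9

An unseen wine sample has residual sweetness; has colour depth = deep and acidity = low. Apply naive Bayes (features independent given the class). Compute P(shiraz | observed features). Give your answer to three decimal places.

0.443

merlot: 0.7 × 0.3 × 0.3 × 0.25 = 0.01575
cabernet: 0.2 × 0.2 × 0.35 × 0.65 = 0.0091
shiraz: 0.1 × 0.4 × 0.55 × 0.9 = 0.0198
P(shiraz | x) = 0.0198 / 0.04465 ≈ 0.443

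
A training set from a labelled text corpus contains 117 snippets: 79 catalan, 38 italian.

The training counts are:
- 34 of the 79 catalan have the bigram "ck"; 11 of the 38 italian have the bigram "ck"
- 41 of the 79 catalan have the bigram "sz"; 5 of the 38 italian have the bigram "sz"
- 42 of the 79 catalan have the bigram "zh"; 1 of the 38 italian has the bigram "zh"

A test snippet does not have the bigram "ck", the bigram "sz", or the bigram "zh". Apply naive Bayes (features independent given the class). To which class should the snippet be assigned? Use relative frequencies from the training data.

italian

catalan: (79/117) × (45/79) × (38/79) × (37/79) ≈ 0.0866478
italian: (38/117) × (27/38) × (33/38) × (37/38) ≈ 0.195131
Highest score → italian.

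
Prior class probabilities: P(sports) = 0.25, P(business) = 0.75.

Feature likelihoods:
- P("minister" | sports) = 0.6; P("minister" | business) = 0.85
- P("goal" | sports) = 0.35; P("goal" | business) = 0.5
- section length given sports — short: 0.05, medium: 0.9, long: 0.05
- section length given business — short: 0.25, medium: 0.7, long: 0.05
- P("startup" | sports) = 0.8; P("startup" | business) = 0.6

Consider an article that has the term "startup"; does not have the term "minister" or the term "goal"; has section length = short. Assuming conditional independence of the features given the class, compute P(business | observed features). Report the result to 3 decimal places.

sports: 0.25 × (1−0.6) × (1−0.35) × 0.05 × 0.8 = 0.0026
business: 0.75 × (1−0.85) × (1−0.5) × 0.25 × 0.6 = 0.0084375
P(business | x) = 0.0084375 / 0.0110375 ≈ 0.764

0.764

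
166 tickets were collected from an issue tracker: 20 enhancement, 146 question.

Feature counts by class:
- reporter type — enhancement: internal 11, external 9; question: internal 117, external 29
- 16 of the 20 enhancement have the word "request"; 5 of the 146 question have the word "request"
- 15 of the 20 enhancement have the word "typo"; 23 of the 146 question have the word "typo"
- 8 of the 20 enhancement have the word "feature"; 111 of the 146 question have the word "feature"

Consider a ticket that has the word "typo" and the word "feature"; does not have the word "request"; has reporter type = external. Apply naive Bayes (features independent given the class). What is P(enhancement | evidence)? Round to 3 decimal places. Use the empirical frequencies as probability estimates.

enhancement: (20/166) × (9/20) × (4/20) × (15/20) × (8/20) ≈ 0.00325301
question: (146/166) × (29/146) × (141/146) × (23/146) × (111/146) ≈ 0.020207
P(enhancement | x) = 0.00325301 / 0.02346001 ≈ 0.139

0.139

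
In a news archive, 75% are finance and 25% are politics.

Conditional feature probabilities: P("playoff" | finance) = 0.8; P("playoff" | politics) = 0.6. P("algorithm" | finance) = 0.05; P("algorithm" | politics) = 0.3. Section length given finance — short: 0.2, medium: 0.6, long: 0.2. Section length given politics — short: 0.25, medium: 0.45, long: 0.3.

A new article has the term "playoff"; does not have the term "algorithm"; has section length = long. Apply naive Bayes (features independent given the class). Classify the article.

finance: 0.75 × 0.8 × (1−0.05) × 0.2 = 0.114
politics: 0.25 × 0.6 × (1−0.3) × 0.3 = 0.0315
Highest score → finance.

finance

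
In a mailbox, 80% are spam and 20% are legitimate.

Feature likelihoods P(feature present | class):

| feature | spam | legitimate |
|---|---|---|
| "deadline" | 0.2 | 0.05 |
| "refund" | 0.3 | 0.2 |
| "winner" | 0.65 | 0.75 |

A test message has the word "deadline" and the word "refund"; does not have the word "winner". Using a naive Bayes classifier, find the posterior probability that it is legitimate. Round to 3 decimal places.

spam: 0.8 × 0.2 × 0.3 × (1−0.65) = 0.0168
legitimate: 0.2 × 0.05 × 0.2 × (1−0.75) = 0.0005
P(legitimate | x) = 0.0005 / 0.0173 ≈ 0.029

0.029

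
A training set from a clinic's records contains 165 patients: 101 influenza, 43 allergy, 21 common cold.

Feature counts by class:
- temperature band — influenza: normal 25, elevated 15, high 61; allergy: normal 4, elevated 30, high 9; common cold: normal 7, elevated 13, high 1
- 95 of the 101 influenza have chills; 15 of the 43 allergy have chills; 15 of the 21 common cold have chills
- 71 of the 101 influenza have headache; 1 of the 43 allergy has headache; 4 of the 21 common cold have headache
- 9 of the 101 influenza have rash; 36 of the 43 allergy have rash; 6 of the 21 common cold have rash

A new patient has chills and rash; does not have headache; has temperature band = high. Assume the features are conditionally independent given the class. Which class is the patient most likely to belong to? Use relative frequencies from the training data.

allergy

influenza: (101/165) × (61/101) × (95/101) × (30/101) × (9/101) ≈ 0.00920384
allergy: (43/165) × (9/43) × (15/43) × (42/43) × (36/43) ≈ 0.0155595
common cold: (21/165) × (1/21) × (15/21) × (17/21) × (6/21) ≈ 0.00100127
Highest score → allergy.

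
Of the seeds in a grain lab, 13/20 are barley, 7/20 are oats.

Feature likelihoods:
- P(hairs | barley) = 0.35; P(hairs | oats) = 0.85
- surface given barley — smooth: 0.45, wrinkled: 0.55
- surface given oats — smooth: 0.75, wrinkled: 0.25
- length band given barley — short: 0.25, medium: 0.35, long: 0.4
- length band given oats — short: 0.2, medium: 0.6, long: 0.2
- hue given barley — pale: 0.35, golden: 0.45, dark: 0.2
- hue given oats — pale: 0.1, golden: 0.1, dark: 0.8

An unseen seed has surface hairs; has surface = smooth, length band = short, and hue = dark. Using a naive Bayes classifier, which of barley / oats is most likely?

oats

barley: 0.65 × 0.35 × 0.45 × 0.25 × 0.2 = 0.00511875
oats: 0.35 × 0.85 × 0.75 × 0.2 × 0.8 = 0.0357
Highest score → oats.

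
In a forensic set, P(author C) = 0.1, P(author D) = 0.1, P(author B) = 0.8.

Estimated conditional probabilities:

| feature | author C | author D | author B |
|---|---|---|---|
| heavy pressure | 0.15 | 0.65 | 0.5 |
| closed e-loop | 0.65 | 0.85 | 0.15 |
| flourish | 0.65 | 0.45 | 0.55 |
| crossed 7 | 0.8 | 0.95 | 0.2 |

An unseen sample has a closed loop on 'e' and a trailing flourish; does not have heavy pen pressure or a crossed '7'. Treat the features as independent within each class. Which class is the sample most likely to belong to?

author B

author C: 0.1 × (1−0.15) × 0.65 × 0.65 × (1−0.8) = 0.0071825
author D: 0.1 × (1−0.65) × 0.85 × 0.45 × (1−0.95) = 0.000669375
author B: 0.8 × (1−0.5) × 0.15 × 0.55 × (1−0.2) = 0.0264
Highest score → author B.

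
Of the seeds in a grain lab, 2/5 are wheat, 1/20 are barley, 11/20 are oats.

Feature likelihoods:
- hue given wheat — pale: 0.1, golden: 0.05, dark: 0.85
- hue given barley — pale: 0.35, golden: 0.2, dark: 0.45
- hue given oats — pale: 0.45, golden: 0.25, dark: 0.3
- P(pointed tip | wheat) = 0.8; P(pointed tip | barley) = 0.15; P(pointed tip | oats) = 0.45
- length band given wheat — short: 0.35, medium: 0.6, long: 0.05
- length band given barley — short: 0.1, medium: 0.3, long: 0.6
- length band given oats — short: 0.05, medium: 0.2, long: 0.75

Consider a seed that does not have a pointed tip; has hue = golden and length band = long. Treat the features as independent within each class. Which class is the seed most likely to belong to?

oats

wheat: 0.4 × 0.05 × (1−0.8) × 0.05 = 0.0002
barley: 0.05 × 0.2 × (1−0.15) × 0.6 = 0.0051
oats: 0.55 × 0.25 × (1−0.45) × 0.75 = 0.05671875
Highest score → oats.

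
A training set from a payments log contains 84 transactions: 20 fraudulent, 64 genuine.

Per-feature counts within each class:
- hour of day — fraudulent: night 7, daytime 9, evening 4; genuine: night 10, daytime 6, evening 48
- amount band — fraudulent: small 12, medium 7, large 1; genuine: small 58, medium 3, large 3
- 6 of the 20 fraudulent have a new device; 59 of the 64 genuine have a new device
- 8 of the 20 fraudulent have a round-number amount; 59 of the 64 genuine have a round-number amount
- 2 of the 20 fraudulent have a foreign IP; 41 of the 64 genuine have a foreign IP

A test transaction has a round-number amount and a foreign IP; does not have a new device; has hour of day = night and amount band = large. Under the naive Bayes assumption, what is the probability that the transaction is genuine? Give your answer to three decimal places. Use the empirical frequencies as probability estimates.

fraudulent: (20/84) × (7/20) × (1/20) × (14/20) × (8/20) × (2/20) ≈ 0.000116667
genuine: (64/84) × (10/64) × (3/64) × (5/64) × (59/64) × (41/64) ≈ 0.000257471
P(genuine | x) = 0.000257471 / 0.000374138 ≈ 0.688

0.688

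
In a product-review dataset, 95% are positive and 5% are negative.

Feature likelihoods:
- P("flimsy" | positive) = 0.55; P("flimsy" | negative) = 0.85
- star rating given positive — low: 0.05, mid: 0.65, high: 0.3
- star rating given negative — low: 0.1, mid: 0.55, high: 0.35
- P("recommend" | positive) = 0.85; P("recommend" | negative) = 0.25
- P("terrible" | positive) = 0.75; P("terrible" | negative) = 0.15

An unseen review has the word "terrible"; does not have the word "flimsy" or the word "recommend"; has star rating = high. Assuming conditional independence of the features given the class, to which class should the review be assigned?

positive

positive: 0.95 × (1−0.55) × 0.3 × (1−0.85) × 0.75 = 0.014428125
negative: 0.05 × (1−0.85) × 0.35 × (1−0.25) × 0.15 = 0.0002953125
Highest score → positive.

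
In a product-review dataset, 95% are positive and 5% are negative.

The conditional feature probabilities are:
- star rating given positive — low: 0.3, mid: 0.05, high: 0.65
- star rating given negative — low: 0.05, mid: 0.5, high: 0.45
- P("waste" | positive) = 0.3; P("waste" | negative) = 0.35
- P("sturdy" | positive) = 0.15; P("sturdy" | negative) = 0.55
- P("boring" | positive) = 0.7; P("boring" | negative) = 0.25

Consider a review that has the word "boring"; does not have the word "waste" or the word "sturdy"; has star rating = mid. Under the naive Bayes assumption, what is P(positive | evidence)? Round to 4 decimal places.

positive: 0.95 × 0.05 × (1−0.3) × (1−0.15) × 0.7 = 0.01978375
negative: 0.05 × 0.5 × (1−0.35) × (1−0.55) × 0.25 = 0.001828125
P(positive | x) = 0.01978375 / 0.021611875 ≈ 0.9154

0.9154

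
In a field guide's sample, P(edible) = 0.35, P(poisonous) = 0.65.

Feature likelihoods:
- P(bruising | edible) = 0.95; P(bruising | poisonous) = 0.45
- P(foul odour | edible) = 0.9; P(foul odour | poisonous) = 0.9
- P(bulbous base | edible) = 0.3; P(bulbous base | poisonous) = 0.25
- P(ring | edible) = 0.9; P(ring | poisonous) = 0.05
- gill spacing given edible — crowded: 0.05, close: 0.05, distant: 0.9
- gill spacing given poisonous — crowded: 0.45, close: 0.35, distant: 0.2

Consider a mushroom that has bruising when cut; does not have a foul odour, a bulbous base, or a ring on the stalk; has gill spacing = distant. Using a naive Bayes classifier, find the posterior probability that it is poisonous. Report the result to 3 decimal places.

0.666

edible: 0.35 × 0.95 × (1−0.9) × (1−0.3) × (1−0.9) × 0.9 = 0.00209475
poisonous: 0.65 × 0.45 × (1−0.9) × (1−0.25) × (1−0.05) × 0.2 = 0.004168125
P(poisonous | x) = 0.004168125 / 0.006262875 ≈ 0.666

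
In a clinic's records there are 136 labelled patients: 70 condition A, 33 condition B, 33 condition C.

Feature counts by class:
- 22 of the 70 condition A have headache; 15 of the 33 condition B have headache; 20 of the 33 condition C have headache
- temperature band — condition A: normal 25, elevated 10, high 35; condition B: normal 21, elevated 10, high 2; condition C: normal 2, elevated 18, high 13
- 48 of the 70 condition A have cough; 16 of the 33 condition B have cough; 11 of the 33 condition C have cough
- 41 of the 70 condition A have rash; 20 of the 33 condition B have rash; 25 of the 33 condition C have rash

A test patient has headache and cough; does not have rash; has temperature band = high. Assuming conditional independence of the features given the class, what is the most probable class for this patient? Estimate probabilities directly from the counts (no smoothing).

condition A: (70/136) × (22/70) × (35/70) × (48/70) × (29/70) ≈ 0.0229772
condition B: (33/136) × (15/33) × (2/33) × (16/33) × (13/33) ≈ 0.00127674
condition C: (33/136) × (20/33) × (13/33) × (11/33) × (8/33) ≈ 0.0046814
Highest score → condition A.

condition A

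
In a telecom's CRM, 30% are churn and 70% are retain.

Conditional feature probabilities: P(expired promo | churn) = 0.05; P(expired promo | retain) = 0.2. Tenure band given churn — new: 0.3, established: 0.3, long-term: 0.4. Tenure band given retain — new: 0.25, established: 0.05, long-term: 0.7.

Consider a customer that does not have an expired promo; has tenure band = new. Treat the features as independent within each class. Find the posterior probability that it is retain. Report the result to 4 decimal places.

churn: 0.3 × (1−0.05) × 0.3 = 0.0855
retain: 0.7 × (1−0.2) × 0.25 = 0.14
P(retain | x) = 0.14 / 0.2255 ≈ 0.6208

0.6208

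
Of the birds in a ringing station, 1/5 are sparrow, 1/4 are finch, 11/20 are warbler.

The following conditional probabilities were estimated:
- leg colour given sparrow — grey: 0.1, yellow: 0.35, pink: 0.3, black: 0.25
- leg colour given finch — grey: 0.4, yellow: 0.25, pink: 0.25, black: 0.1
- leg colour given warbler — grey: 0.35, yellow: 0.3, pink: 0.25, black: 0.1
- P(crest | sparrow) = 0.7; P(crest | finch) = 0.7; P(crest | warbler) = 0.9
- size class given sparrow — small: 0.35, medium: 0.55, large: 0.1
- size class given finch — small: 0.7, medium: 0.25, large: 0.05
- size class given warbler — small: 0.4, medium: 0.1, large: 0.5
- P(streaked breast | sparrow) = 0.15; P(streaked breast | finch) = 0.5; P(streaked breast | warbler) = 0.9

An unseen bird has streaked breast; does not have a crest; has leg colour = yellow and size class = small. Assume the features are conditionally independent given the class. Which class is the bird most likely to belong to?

sparrow: 0.2 × 0.35 × (1−0.7) × 0.35 × 0.15 = 0.0011025
finch: 0.25 × 0.25 × (1−0.7) × 0.7 × 0.5 = 0.0065625
warbler: 0.55 × 0.3 × (1−0.9) × 0.4 × 0.9 = 0.00594
Highest score → finch.

finch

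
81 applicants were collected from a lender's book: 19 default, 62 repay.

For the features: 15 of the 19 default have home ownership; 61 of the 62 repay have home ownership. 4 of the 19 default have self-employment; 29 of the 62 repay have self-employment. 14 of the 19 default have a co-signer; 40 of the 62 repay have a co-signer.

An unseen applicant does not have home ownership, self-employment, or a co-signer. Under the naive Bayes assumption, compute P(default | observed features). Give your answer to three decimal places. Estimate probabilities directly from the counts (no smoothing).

default: (19/81) × (4/19) × (15/19) × (5/19) ≈ 0.0102596
repay: (62/81) × (1/62) × (33/62) × (22/62) ≈ 0.00233168
P(default | x) = 0.0102596 / 0.01259128 ≈ 0.815

0.815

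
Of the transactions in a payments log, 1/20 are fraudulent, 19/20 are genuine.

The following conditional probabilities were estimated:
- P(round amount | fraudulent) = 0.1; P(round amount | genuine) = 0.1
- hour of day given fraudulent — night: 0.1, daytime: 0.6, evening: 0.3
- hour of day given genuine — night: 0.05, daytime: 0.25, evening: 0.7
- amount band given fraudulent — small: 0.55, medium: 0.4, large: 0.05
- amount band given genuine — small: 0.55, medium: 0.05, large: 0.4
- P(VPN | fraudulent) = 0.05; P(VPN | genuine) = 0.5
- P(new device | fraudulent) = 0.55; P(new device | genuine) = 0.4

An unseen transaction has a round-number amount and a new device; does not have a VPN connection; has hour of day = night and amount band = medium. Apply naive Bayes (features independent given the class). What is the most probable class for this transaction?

fraudulent

fraudulent: 0.05 × 0.1 × 0.1 × 0.4 × (1−0.05) × 0.55 = 0.0001045
genuine: 0.95 × 0.1 × 0.05 × 0.05 × (1−0.5) × 0.4 = 0.0000475
Highest score → fraudulent.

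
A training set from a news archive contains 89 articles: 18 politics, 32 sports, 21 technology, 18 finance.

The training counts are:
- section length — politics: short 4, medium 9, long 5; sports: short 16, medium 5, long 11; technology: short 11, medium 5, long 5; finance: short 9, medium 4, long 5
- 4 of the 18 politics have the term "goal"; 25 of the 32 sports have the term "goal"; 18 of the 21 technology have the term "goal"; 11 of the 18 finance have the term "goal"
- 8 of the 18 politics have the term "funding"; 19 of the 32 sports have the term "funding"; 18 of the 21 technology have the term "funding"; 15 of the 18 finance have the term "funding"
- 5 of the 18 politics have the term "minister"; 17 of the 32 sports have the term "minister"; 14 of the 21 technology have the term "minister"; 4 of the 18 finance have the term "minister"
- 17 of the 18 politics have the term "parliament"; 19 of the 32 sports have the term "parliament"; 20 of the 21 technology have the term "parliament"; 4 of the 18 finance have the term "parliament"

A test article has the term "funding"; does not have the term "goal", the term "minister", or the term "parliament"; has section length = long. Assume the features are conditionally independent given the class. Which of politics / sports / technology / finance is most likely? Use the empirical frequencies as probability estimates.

finance

politics: (18/89) × (5/18) × (14/18) × (8/18) × (13/18) × (1/18) ≈ 0.000779204
sports: (32/89) × (11/32) × (7/32) × (19/32) × (15/32) × (13/32) ≈ 0.00305695
technology: (21/89) × (5/21) × (3/21) × (18/21) × (7/21) × (1/21) ≈ 0.000109193
finance: (18/89) × (5/18) × (7/18) × (15/18) × (14/18) × (14/18) ≈ 0.0110138
Highest score → finance.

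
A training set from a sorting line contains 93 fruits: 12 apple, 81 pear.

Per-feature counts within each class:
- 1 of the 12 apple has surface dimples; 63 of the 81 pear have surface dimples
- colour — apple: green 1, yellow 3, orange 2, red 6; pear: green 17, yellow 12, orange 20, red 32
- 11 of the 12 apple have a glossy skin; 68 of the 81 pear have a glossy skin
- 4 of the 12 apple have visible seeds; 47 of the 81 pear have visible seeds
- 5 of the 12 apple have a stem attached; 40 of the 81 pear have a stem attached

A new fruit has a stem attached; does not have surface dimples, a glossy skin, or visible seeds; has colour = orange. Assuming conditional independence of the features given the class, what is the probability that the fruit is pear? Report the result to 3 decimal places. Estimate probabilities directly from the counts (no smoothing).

0.777

apple: (12/93) × (11/12) × (2/12) × (1/12) × (8/12) × (5/12) ≈ 0.000456326
pear: (81/93) × (18/81) × (20/81) × (13/81) × (34/81) × (40/81) ≈ 0.00158987
P(pear | x) = 0.00158987 / 0.002046196 ≈ 0.777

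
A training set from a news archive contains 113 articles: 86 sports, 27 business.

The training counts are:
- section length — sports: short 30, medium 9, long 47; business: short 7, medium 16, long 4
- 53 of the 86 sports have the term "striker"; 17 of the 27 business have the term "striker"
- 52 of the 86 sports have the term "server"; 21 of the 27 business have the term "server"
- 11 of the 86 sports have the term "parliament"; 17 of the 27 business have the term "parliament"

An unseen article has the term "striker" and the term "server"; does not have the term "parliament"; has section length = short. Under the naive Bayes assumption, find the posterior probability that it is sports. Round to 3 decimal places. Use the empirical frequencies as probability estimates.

0.885

sports: (86/113) × (30/86) × (53/86) × (52/86) × (75/86) ≈ 0.0862756
business: (27/113) × (7/27) × (17/27) × (21/27) × (10/27) ≈ 0.0112356
P(sports | x) = 0.0862756 / 0.0975112 ≈ 0.885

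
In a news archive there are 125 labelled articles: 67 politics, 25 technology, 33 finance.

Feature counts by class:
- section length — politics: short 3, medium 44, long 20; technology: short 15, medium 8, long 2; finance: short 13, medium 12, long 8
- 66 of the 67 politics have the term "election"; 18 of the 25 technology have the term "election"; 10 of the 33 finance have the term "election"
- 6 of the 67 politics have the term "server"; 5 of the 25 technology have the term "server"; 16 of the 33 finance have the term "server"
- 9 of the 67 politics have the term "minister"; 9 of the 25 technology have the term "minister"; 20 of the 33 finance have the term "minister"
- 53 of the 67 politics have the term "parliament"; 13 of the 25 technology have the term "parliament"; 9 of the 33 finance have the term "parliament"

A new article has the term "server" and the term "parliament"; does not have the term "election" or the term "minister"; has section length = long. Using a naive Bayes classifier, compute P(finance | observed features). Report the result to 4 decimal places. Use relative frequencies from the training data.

0.8394

politics: (67/125) × (20/67) × (1/67) × (6/67) × (58/67) × (53/67) ≈ 0.000146445
technology: (25/125) × (2/25) × (7/25) × (5/25) × (16/25) × (13/25) = 0.0002981888
finance: (33/125) × (8/33) × (23/33) × (16/33) × (13/33) × (9/33) ≈ 0.00232358
P(finance | x) = 0.00232358 / 0.0027682138 ≈ 0.8394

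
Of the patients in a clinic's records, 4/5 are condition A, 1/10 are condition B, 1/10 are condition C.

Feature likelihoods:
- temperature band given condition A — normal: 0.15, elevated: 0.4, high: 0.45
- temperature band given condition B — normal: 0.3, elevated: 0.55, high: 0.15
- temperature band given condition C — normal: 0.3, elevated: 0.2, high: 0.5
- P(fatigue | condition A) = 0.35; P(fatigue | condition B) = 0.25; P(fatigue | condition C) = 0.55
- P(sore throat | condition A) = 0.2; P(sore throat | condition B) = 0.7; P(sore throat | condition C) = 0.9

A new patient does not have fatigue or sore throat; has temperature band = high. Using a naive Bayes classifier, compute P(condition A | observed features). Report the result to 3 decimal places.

0.971

condition A: 0.8 × 0.45 × (1−0.35) × (1−0.2) = 0.1872
condition B: 0.1 × 0.15 × (1−0.25) × (1−0.7) = 0.003375
condition C: 0.1 × 0.5 × (1−0.55) × (1−0.9) = 0.00225
P(condition A | x) = 0.1872 / 0.192825 ≈ 0.971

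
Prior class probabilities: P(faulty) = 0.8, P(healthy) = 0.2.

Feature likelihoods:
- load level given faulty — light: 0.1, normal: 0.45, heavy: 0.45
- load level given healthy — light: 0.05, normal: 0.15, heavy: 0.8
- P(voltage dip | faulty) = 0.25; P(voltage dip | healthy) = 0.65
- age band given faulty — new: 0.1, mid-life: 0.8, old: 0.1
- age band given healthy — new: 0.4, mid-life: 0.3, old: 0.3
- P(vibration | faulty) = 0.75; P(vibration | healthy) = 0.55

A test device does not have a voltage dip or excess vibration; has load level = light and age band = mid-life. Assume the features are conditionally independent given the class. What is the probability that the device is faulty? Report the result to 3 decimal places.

faulty: 0.8 × 0.1 × (1−0.25) × 0.8 × (1−0.75) = 0.012
healthy: 0.2 × 0.05 × (1−0.65) × 0.3 × (1−0.55) = 0.0004725
P(faulty | x) = 0.012 / 0.0124725 ≈ 0.962

0.962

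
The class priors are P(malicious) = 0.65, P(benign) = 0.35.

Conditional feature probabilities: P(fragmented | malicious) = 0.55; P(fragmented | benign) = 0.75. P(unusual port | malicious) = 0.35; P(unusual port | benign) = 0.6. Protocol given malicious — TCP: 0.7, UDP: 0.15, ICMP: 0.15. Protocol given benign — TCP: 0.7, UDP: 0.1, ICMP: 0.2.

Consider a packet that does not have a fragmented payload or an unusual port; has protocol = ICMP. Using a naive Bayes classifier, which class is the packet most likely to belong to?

malicious

malicious: 0.65 × (1−0.55) × (1−0.35) × 0.15 = 0.02851875
benign: 0.35 × (1−0.75) × (1−0.6) × 0.2 = 0.007
Highest score → malicious.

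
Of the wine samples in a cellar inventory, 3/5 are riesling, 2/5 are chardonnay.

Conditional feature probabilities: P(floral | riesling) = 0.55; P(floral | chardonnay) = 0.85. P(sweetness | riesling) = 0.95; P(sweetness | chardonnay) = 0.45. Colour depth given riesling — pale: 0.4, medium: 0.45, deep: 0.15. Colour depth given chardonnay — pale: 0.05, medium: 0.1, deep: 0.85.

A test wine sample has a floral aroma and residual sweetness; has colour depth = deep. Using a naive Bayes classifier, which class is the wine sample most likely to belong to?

chardonnay

riesling: 0.6 × 0.55 × 0.95 × 0.15 = 0.047025
chardonnay: 0.4 × 0.85 × 0.45 × 0.85 = 0.13005
Highest score → chardonnay.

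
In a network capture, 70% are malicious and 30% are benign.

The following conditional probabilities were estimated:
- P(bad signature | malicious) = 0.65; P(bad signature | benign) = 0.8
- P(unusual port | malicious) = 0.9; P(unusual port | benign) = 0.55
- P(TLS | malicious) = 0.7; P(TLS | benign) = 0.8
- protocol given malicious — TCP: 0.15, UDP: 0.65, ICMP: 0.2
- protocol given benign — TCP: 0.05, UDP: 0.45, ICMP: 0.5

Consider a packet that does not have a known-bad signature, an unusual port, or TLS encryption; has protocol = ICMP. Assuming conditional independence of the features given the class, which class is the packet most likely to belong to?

benign

malicious: 0.7 × (1−0.65) × (1−0.9) × (1−0.7) × 0.2 = 0.00147
benign: 0.3 × (1−0.8) × (1−0.55) × (1−0.8) × 0.5 = 0.0027
Highest score → benign.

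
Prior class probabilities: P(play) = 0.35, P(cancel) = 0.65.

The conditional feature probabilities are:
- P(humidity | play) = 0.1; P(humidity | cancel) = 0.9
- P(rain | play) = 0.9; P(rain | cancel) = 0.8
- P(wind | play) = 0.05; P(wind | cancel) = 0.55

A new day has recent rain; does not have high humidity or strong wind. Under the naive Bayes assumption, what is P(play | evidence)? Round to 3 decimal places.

0.920

play: 0.35 × (1−0.1) × 0.9 × (1−0.05) = 0.269325
cancel: 0.65 × (1−0.9) × 0.8 × (1−0.55) = 0.0234
P(play | x) = 0.269325 / 0.292725 ≈ 0.920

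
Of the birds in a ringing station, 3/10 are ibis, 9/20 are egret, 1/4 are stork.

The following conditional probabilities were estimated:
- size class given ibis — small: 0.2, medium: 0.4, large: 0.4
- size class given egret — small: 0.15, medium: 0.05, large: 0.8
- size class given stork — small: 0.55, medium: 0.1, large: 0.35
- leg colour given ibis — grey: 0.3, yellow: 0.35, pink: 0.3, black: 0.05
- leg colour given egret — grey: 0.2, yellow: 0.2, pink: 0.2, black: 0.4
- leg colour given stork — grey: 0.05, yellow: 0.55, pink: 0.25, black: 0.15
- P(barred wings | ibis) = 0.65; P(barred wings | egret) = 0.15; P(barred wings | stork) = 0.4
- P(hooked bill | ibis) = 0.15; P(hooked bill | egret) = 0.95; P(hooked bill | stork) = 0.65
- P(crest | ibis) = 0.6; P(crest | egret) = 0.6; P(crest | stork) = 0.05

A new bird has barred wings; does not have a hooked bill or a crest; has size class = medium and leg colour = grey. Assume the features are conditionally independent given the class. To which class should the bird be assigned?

ibis

ibis: 0.3 × 0.4 × 0.3 × 0.65 × (1−0.15) × (1−0.6) = 0.007956
egret: 0.45 × 0.05 × 0.2 × 0.15 × (1−0.95) × (1−0.6) = 0.0000135
stork: 0.25 × 0.1 × 0.05 × 0.4 × (1−0.65) × (1−0.05) = 0.00016625
Highest score → ibis.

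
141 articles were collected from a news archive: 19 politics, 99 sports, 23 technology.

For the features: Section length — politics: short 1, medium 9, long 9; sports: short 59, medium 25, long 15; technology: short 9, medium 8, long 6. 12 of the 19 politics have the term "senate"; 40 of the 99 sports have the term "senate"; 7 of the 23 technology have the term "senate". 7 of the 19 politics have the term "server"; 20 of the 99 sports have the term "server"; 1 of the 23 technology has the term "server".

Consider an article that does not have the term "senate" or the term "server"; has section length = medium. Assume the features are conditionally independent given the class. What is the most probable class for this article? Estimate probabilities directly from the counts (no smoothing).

politics: (19/141) × (9/19) × (7/19) × (12/19) ≈ 0.0148524
sports: (99/141) × (25/99) × (59/99) × (79/99) ≈ 0.0843198
technology: (23/141) × (8/23) × (16/23) × (22/23) ≈ 0.0377536
Highest score → sports.

sports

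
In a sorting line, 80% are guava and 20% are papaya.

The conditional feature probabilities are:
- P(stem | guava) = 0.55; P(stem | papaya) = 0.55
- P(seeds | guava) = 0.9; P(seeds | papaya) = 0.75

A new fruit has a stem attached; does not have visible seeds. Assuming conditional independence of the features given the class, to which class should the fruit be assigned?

guava

guava: 0.8 × 0.55 × (1−0.9) = 0.044
papaya: 0.2 × 0.55 × (1−0.75) = 0.0275
Highest score → guava.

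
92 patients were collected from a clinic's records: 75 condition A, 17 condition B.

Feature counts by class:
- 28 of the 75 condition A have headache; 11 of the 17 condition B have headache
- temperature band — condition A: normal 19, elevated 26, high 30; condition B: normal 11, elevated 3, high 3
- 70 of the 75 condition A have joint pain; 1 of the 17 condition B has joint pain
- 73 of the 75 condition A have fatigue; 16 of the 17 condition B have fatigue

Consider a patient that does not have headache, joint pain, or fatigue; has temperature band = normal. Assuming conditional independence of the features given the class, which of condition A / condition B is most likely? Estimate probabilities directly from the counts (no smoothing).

condition A: (75/92) × (47/75) × (19/75) × (5/75) × (2/75) ≈ 0.000230081
condition B: (17/92) × (6/17) × (11/17) × (16/17) × (1/17) ≈ 0.0023363
Highest score → condition B.

condition B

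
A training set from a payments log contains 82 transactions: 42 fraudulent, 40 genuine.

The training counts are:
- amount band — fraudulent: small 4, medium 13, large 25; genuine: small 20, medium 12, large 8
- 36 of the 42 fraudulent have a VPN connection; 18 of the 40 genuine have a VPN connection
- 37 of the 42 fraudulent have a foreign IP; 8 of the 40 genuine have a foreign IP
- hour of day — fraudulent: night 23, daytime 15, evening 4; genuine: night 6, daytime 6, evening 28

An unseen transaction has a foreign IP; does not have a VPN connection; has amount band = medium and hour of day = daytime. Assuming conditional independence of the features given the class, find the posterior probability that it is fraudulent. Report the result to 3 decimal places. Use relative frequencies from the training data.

fraudulent: (42/82) × (13/42) × (6/42) × (37/42) × (15/42) ≈ 0.00712567
genuine: (40/82) × (12/40) × (22/40) × (8/40) × (6/40) ≈ 0.00241463
P(fraudulent | x) = 0.00712567 / 0.0095403 ≈ 0.747

0.747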